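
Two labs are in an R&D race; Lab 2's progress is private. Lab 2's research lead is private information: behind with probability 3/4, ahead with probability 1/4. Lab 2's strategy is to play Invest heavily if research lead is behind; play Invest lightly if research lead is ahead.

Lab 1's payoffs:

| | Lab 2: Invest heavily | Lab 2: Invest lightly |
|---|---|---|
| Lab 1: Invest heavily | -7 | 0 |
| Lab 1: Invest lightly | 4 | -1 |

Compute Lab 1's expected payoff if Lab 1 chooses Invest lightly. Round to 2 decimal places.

Take the expectation over Lab 2's research lead, weighting each type's action by its prior probability.
E[Invest lightly] = 3/4·4 + 1/4·(-1) = 3 + (-1/4) = 11/4

2.75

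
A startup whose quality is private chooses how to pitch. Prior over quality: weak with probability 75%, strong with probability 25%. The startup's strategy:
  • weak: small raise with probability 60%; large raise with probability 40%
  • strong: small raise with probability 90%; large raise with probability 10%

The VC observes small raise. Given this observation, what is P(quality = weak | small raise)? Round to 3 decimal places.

0.667

P(small raise) = 0.75·0.6 + 0.25·0.9 = 0.675
P(weak | small raise) = (0.75·0.6) / 0.675 = 0.45 / 0.675 = 0.666667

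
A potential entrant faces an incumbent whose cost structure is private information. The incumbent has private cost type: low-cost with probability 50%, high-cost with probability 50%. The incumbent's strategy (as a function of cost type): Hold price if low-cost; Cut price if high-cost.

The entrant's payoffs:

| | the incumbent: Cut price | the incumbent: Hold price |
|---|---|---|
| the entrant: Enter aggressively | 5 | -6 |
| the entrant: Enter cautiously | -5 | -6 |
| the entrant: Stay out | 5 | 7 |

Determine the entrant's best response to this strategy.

Compute the entrant's expected payoff for each action, taking the expectation over the incumbent's type.
E[Enter aggressively] = 0.5·(-6) + 0.5·(5) = -0.5
E[Enter cautiously] = 0.5·(-6) + 0.5·(-5) = -5.5
E[Stay out] = 0.5·(7) + 0.5·(5) = 6
Best response: Stay out (6 is the largest).

Stay out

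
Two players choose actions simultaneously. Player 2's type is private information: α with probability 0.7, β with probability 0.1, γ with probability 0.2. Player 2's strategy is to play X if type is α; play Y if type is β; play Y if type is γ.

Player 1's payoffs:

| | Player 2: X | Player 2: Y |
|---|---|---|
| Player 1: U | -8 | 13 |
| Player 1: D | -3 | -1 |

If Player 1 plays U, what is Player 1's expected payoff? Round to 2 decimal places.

E[U] = 0.7·(-8) + 0.1·13 + 0.2·13 = (-5.6) + 1.3 + 2.6 = -1.7

-1.70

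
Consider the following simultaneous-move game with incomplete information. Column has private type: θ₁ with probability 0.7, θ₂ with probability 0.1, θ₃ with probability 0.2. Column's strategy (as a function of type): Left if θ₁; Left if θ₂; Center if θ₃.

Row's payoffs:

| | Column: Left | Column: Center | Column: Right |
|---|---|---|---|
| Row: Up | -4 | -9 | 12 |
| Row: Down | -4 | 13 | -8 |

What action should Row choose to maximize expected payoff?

Compute Row's expected payoff for each action, taking the expectation over Column's type.
E[Up] = 0.7·(-4) + 0.1·(-4) + 0.2·(-9) = -5
E[Down] = 0.7·(-4) + 0.1·(-4) + 0.2·(13) = -0.6
Best response: Down (-0.6 is the largest).

Down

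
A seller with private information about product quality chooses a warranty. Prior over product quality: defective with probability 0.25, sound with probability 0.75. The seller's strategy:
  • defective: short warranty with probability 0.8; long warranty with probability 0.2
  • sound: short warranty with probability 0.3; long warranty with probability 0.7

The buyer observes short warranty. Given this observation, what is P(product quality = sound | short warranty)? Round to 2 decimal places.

P(short warranty) = 0.25·0.8 + 0.75·0.3 = 0.425
P(sound | short warranty) = (0.75·0.3) / 0.425 = 0.225 / 0.425 = 0.529412

0.53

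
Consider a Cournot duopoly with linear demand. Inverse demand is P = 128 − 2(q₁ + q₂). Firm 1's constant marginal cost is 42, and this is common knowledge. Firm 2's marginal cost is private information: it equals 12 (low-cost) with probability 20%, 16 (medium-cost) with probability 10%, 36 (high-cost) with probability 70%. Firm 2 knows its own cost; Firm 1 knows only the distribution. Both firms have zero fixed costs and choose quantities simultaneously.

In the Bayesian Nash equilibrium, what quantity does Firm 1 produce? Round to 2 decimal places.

12.20

Firm 2 with cost c maximizes (128 − 2(q₁+q₂) − c)·q₂, giving q₂(c) = (128 − c − 2q₁)/4.
E[c₂] = 0.2·12 + 0.1·16 + 0.7·36 = 29.2
Firm 1's FOC against E[q₂] yields q₁ = (128 − 2·42 + E[c₂])/6 = (128 − 84 + 29.2)/6 = 12.2.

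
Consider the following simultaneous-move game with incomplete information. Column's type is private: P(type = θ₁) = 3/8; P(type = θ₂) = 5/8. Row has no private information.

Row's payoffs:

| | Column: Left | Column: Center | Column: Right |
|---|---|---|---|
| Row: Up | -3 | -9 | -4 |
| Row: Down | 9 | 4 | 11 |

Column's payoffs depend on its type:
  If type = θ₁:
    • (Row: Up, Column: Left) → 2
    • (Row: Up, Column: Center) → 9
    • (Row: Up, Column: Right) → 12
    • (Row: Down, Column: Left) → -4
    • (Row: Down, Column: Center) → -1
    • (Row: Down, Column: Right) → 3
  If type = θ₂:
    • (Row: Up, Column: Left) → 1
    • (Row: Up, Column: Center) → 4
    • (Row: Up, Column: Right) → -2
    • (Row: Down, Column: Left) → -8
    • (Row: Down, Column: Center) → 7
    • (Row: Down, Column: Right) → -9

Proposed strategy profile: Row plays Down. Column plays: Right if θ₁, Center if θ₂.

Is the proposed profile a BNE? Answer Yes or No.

A profile is a BNE iff every type of every player is best-responding given beliefs about the other side.
Row plays Down: E[Down] = 3/8·(11) + 5/8·(4) = 53/8; E[Up] = -57/8. Best-responding. ✓
Column (type θ₁), facing Down: Left gives -4, Center gives -1, Right gives 3. Proposed Right is best. ✓
Column (type θ₂), facing Down: Left gives -8, Center gives 7, Right gives -9. Proposed Center is best. ✓

Yes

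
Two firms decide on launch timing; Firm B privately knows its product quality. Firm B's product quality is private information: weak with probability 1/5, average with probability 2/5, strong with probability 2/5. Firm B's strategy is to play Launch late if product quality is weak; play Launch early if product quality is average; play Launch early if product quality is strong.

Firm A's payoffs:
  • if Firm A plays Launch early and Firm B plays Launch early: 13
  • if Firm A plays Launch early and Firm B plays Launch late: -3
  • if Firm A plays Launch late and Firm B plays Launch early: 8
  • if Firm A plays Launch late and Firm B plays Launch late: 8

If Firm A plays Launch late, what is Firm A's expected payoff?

E[Launch late] = 1/5·8 + 2/5·8 + 2/5·8 = 8/5 + 16/5 + 16/5 = 8

8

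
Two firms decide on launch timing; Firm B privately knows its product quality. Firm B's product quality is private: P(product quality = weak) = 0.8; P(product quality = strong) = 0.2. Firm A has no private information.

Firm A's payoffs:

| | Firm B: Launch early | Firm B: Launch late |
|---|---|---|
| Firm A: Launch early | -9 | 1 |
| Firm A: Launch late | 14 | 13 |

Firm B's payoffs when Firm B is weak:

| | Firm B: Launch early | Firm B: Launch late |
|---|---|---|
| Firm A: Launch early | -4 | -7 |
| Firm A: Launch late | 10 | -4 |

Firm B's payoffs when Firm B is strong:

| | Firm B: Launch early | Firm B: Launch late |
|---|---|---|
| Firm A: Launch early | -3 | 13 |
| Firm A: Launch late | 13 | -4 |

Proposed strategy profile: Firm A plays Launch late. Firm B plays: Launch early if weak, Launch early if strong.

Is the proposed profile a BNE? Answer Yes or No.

Yes

A profile is a BNE iff every type of every player is best-responding given beliefs about the other side.
Firm A plays Launch late: E[Launch late] = 0.8·(14) + 0.2·(14) = 14; E[Launch early] = -9. Best-responding. ✓
Firm B (product quality weak), facing Launch late: Launch early gives 10, Launch late gives -4. Proposed Launch early is best. ✓
Firm B (product quality strong), facing Launch late: Launch early gives 13, Launch late gives -4. Proposed Launch early is best. ✓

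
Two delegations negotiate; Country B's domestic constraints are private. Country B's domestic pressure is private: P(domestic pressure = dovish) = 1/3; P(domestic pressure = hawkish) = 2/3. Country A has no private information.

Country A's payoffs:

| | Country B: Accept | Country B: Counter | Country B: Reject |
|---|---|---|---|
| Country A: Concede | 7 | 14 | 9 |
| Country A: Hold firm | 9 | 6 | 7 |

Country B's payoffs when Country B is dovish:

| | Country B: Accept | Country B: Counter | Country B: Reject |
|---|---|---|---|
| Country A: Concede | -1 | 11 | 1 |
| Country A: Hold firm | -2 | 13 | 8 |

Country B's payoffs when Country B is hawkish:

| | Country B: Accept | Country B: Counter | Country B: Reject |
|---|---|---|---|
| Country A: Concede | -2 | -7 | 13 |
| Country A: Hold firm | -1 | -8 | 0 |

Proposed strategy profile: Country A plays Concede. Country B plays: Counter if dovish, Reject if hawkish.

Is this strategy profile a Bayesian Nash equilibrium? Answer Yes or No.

Yes

Country A plays Concede: E[Concede] = 1/3·(14) + 2/3·(9) = 32/3; E[Hold firm] = 20/3. Best-responding. ✓
Country B (domestic pressure dovish), facing Concede: Accept gives -1, Counter gives 11, Reject gives 1. Proposed Counter is best. ✓
Country B (domestic pressure hawkish), facing Concede: Accept gives -2, Counter gives -7, Reject gives 13. Proposed Reject is best. ✓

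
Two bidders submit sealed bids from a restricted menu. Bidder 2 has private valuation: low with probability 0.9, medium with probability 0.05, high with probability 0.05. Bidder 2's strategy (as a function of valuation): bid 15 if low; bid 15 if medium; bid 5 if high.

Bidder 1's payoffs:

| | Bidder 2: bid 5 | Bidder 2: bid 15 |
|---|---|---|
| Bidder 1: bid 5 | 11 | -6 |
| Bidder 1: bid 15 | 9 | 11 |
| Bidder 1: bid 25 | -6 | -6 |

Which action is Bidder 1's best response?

Compute Bidder 1's expected payoff for each action, taking the expectation over Bidder 2's type.
E[bid 5] = 0.9·(-6) + 0.05·(-6) + 0.05·(11) = -5.15
E[bid 15] = 0.9·(11) + 0.05·(11) + 0.05·(9) = 10.9
E[bid 25] = 0.9·(-6) + 0.05·(-6) + 0.05·(-6) = -6
Best response: bid 15 (10.9 is the largest).

bid 15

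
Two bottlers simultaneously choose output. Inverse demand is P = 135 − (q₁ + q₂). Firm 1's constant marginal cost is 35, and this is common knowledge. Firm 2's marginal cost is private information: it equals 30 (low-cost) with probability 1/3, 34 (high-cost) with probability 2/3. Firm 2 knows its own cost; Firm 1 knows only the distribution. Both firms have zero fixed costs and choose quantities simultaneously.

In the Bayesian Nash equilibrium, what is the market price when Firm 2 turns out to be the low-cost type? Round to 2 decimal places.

Type-c best response for Firm 2: q₂(c) = (135 − c)/2 − q₁/2.
Firm 1 maximizes expected profit; its first-order condition is 135 − 2q₁ − E[q₂] − 35 = 0.
Substituting E[q₂] and solving: E[c₂] = 32.6667, so q₁ = (135 − 2·35 + 32.6667)/3 = 32.5556.
q₂(low-cost) = 36.2222, so P = 135 − (32.5556 + 36.2222) = 66.2222.

66.22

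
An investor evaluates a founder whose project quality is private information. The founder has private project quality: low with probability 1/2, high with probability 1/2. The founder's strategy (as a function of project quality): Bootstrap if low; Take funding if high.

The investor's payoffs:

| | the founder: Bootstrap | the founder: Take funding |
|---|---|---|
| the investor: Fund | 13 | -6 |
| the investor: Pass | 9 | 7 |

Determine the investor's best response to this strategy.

E[Fund] = 1/2·(13) + 1/2·(-6) = 7/2
E[Pass] = 1/2·(9) + 1/2·(7) = 8
Best response: Pass (8 is the largest).

Pass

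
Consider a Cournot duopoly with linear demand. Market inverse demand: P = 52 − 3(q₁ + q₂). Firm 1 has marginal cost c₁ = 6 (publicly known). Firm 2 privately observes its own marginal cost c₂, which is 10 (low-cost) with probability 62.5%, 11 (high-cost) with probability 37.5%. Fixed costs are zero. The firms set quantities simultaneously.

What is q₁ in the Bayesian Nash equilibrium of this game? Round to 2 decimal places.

5.60

Type-c best response for Firm 2: q₂(c) = (52 − c)/6 − q₁/2.
Firm 1 maximizes expected profit; its first-order condition is 52 − 6q₁ − 3E[q₂] − 6 = 0.
Substituting E[q₂] and solving: E[c₂] = 10.375, so q₁ = (52 − 2·6 + 10.375)/9 = 5.59722.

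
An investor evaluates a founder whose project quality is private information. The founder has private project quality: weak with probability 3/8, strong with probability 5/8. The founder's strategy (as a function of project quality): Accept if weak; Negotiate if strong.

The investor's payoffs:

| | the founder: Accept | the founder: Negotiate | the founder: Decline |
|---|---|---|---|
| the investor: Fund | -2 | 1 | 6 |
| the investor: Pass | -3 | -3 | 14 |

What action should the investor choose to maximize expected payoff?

Fund

Compute the investor's expected payoff for each action, taking the expectation over the founder's type.
E[Fund] = 3/8·(-2) + 5/8·(1) = -1/8
E[Pass] = 3/8·(-3) + 5/8·(-3) = -3
Best response: Fund (-1/8 is the largest).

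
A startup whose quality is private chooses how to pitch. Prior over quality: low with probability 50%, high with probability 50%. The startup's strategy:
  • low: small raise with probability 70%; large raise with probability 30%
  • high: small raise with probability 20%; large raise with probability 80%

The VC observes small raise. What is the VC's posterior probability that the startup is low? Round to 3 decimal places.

0.778

P(small raise) = 0.5·0.7 + 0.5·0.2 = 0.45
P(low | small raise) = (0.5·0.7) / 0.45 = 0.35 / 0.45 = 0.777778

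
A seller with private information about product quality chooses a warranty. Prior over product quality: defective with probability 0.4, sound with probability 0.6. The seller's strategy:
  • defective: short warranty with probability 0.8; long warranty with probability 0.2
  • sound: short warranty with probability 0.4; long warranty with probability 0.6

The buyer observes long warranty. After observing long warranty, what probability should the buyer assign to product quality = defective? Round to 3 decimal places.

0.182

P(long warranty) = 0.4·0.2 + 0.6·0.6 = 0.44
P(defective | long warranty) = (0.4·0.2) / 0.44 = 0.08 / 0.44 = 0.181818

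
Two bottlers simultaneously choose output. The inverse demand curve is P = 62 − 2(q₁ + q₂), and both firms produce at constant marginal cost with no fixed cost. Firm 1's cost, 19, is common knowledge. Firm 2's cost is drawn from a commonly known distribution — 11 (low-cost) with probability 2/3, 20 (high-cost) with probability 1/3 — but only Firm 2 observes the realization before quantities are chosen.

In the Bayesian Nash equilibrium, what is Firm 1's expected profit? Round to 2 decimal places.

Firm 2 with cost c maximizes (62 − 2(q₁+q₂) − c)·q₂, giving q₂(c) = (62 − c − 2q₁)/4.
E[c₂] = 2/3·11 + 1/3·20 = 14
Firm 1's FOC against E[q₂] yields q₁ = (62 − 2·19 + E[c₂])/6 = (62 − 38 + 14)/6 = 6.33333.
E[P] = 62 − 2·(q₁ + E[q₂]) = 31.6667; Firm 1's expected profit = (E[P] − 19)·q₁ = (31.6667 − 19)·6.33333 = 80.2222.

80.22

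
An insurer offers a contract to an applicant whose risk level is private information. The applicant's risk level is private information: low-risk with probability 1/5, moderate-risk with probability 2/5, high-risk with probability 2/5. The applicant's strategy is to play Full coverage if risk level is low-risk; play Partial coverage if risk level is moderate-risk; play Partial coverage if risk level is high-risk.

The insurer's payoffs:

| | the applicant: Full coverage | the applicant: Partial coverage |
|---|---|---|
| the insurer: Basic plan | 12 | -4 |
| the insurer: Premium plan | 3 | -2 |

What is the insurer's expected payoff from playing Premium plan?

Take the expectation over the applicant's risk level, weighting each type's action by its prior probability.
E[Premium plan] = 1/5·3 + 2/5·(-2) + 2/5·(-2) = 3/5 + (-4/5) + (-4/5) = -1

-1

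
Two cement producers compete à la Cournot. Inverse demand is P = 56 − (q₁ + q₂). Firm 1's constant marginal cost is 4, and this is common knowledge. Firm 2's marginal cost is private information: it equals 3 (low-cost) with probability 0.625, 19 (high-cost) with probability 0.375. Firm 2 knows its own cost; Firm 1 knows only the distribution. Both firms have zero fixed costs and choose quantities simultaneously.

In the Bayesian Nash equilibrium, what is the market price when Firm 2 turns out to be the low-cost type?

20

Firm 2 with cost c maximizes (56 − (q₁+q₂) − c)·q₂, giving q₂(c) = (56 − c − q₁)/2.
E[c₂] = 0.625·3 + 0.375·19 = 9
Firm 1's FOC against E[q₂] yields q₁ = (56 − 2·4 + E[c₂])/3 = (56 − 8 + 9)/3 = 19.
q₂(low-cost) = 17, so P = 56 − (19 + 17) = 20.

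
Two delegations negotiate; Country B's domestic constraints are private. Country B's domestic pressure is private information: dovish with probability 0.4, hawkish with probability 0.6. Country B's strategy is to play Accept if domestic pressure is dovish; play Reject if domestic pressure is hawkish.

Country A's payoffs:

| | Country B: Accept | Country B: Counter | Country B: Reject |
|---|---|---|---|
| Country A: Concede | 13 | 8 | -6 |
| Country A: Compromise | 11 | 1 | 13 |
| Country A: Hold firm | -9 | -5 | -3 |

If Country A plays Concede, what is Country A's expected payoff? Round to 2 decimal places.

1.60

Take the expectation over Country B's domestic pressure, weighting each type's action by its prior probability.
E[Concede] = 0.4·13 + 0.6·(-6) = 5.2 + (-3.6) = 1.6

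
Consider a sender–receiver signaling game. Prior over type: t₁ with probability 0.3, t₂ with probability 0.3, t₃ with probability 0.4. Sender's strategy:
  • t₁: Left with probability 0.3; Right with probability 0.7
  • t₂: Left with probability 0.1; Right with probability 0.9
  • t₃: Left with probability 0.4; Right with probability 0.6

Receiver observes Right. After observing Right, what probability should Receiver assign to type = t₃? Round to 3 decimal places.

0.333

P(Right) = 0.3·0.7 + 0.3·0.9 + 0.4·0.6 = 0.72
P(t₃ | Right) = (0.4·0.6) / 0.72 = 0.24 / 0.72 = 0.333333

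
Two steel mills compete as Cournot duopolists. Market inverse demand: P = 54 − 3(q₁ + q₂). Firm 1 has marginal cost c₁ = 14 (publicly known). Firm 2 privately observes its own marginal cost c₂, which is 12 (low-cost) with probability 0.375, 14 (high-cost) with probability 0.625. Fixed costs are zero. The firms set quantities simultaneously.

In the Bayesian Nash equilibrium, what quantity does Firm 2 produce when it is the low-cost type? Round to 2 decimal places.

Each type of Firm 2 best-responds to q₁; Firm 1 best-responds to the expected q₂ over Firm 2's types.
Firm 2 with cost c maximizes (54 − 3(q₁+q₂) − c)·q₂, giving q₂(c) = (54 − c − 3q₁)/6.
E[c₂] = 0.375·12 + 0.625·14 = 13.25
Firm 1's FOC against E[q₂] yields q₁ = (54 − 2·14 + E[c₂])/9 = (54 − 28 + 13.25)/9 = 4.36111.
q₂(low-cost) = (54 − 12 − 3·4.36111)/6 = 4.81944.

4.82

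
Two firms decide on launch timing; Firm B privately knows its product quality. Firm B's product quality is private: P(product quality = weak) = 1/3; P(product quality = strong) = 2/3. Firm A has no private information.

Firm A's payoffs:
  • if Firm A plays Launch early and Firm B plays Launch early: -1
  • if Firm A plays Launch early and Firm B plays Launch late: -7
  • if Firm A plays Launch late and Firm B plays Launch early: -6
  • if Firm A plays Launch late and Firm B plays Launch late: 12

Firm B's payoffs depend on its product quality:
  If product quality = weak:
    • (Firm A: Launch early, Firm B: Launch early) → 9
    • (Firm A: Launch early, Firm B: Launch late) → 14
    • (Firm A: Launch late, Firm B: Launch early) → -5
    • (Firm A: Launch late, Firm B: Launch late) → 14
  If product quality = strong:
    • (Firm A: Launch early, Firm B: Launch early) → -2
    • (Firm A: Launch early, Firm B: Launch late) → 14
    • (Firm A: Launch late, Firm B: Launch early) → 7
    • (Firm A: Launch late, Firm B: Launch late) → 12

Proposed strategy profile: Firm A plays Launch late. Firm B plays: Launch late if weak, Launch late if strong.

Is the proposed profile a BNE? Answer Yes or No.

Yes

Firm A plays Launch late: E[Launch late] = 1/3·(12) + 2/3·(12) = 12; E[Launch early] = -7. Best-responding. ✓
Firm B (product quality weak), facing Launch late: Launch early gives -5, Launch late gives 14. Proposed Launch late is best. ✓
Firm B (product quality strong), facing Launch late: Launch early gives 7, Launch late gives 12. Proposed Launch late is best. ✓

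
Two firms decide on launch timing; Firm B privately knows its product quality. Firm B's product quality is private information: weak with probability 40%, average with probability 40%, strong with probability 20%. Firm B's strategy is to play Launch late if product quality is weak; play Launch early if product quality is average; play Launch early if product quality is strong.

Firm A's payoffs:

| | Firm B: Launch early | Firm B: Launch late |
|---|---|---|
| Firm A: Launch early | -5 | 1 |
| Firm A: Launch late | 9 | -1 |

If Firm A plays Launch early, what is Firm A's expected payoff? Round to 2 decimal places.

Take the expectation over Firm B's product quality, weighting each type's action by its prior probability.
E[Launch early] = 0.4·1 + 0.4·(-5) + 0.2·(-5) = 0.4 + (-2) + (-1) = -2.6

-2.60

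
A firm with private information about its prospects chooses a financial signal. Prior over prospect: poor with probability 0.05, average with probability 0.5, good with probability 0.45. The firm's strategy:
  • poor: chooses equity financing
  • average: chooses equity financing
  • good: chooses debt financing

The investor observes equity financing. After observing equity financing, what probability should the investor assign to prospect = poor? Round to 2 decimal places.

P(equity financing) = 0.05·1 + 0.5·1 + 0.45·0 = 0.55
P(poor | equity financing) = (0.05·1) / 0.55 = 0.05 / 0.55 = 0.0909091

0.09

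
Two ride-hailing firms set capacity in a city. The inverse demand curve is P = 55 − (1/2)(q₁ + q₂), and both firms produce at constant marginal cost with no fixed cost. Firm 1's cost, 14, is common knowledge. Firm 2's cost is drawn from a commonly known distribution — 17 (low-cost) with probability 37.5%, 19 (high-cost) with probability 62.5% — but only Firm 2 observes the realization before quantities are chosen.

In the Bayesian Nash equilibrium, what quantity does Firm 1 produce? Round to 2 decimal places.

30.17

Firm 2 with cost c maximizes (55 − (1/2)(q₁+q₂) − c)·q₂, giving q₂(c) = (55 − c − (1/2)q₁).
E[c₂] = 0.375·17 + 0.625·19 = 18.25
Firm 1's FOC against E[q₂] yields q₁ = (55 − 2·14 + E[c₂])/(3/2) = (55 − 28 + 18.25)/(3/2) = 30.1667.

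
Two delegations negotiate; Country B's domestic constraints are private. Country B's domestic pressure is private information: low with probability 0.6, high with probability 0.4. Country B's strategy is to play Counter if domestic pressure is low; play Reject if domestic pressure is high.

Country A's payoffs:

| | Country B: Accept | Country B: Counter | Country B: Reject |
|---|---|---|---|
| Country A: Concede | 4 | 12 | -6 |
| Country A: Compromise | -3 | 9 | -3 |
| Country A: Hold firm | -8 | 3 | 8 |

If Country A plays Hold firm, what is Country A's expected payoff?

E[Hold firm] = 0.6·3 + 0.4·8 = 1.8 + 3.2 = 5

5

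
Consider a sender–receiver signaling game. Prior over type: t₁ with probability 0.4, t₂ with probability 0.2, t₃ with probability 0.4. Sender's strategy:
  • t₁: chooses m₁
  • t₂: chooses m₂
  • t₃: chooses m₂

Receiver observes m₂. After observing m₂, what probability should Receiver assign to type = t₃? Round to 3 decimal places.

0.667

P(m₂) = 0.4·0 + 0.2·1 + 0.4·1 = 0.6
P(t₃ | m₂) = (0.4·1) / 0.6 = 0.4 / 0.6 = 0.666667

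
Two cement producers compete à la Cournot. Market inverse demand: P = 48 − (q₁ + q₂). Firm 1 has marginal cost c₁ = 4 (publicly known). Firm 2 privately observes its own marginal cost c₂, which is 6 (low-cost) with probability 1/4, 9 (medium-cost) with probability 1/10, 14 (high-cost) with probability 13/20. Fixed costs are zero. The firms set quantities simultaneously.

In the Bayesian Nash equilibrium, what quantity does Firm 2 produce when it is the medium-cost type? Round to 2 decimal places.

10.92

Type-c best response for Firm 2: q₂(c) = (48 − c)/2 − q₁/2.
Firm 1 maximizes expected profit; its first-order condition is 48 − 2q₁ − E[q₂] − 4 = 0.
Substituting E[q₂] and solving: E[c₂] = 11.5, so q₁ = (48 − 2·4 + 11.5)/3 = 17.1667.
q₂(medium-cost) = (48 − 9 − 17.1667)/2 = 10.9167.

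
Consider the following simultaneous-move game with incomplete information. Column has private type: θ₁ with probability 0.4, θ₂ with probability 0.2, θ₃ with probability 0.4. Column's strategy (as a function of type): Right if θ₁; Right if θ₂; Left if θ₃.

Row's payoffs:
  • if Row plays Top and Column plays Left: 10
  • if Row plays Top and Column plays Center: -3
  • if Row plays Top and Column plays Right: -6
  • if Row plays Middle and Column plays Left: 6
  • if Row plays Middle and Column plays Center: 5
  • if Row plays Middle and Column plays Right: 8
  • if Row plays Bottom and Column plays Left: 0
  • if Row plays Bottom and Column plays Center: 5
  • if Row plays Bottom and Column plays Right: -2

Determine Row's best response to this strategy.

Middle

E[Top] = 0.4·(-6) + 0.2·(-6) + 0.4·(10) = 0.4
E[Middle] = 0.4·(8) + 0.2·(8) + 0.4·(6) = 7.2
E[Bottom] = 0.4·(-2) + 0.2·(-2) + 0.4·(0) = -1.2
Best response: Middle (7.2 is the largest).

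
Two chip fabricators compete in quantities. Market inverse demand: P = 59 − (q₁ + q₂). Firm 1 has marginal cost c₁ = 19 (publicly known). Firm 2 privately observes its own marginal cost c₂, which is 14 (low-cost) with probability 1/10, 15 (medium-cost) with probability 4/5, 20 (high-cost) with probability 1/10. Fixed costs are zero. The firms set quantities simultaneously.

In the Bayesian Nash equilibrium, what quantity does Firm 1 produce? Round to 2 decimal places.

12.13

Type-c best response for Firm 2: q₂(c) = (59 − c)/2 − q₁/2.
Firm 1 maximizes expected profit; its first-order condition is 59 − 2q₁ − E[q₂] − 19 = 0.
Substituting E[q₂] and solving: E[c₂] = 15.4, so q₁ = (59 − 2·19 + 15.4)/3 = 12.1333.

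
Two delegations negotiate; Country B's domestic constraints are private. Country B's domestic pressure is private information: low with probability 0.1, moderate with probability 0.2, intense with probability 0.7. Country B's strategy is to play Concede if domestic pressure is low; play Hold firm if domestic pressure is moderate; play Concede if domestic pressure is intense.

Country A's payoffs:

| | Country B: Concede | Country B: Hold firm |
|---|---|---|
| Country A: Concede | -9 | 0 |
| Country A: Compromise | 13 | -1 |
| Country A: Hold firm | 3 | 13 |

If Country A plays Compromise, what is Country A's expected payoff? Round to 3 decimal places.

10.200

Take the expectation over Country B's domestic pressure, weighting each type's action by its prior probability.
E[Compromise] = 0.1·13 + 0.2·(-1) + 0.7·13 = 1.3 + (-0.2) + 9.1 = 10.2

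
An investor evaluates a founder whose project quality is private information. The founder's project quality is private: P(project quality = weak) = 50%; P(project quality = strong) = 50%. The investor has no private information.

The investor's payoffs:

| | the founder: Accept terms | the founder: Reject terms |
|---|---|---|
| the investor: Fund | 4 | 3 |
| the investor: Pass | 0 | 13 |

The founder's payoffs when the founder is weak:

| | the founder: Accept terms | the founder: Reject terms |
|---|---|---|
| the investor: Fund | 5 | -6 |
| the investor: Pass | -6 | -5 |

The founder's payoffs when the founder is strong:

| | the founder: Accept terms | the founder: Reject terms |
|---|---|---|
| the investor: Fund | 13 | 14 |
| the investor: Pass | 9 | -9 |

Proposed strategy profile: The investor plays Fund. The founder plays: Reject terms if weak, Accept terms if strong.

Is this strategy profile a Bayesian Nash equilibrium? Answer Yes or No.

A profile is a BNE iff every type of every player is best-responding given beliefs about the other side.
The investor plays Fund: E[Fund] = 0.5·(3) + 0.5·(4) = 3.5; E[Pass] = 6.5. Not best-responding. ✗
The founder (project quality weak), facing Fund: Accept terms gives 5, Reject terms gives -6. Proposed Reject terms is not best — profitable deviation exists. ✗
The founder (project quality strong), facing Fund: Accept terms gives 13, Reject terms gives 14. Proposed Accept terms is not best — profitable deviation exists. ✗

No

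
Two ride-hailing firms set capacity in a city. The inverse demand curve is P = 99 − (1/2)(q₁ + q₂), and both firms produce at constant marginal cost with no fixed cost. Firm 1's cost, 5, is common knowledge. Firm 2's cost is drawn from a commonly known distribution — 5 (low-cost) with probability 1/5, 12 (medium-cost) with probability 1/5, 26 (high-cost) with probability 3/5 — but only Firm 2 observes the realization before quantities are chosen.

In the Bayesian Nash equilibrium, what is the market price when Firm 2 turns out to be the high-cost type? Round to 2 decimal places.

Firm 2 with cost c maximizes (99 − (1/2)(q₁+q₂) − c)·q₂, giving q₂(c) = (99 − c − (1/2)q₁).
E[c₂] = 1/5·5 + 1/5·12 + 3/5·26 = 19
Firm 1's FOC against E[q₂] yields q₁ = (99 − 2·5 + E[c₂])/(3/2) = (99 − 10 + 19)/(3/2) = 72.
q₂(high-cost) = 37, so P = 99 − (1/2)·(72 + 37) = 44.5.

44.50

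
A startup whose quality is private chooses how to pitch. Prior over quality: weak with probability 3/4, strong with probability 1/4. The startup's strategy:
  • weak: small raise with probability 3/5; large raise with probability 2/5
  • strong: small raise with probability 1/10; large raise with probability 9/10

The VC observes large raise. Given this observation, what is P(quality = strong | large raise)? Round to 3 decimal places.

Apply Bayes' rule using the sender's strategy as the likelihood.
P(large raise) = (3/4)·(2/5) + (1/4)·(9/10) = 21/40
P(strong | large raise) = ((1/4)·(9/10)) / (21/40) = (9/40) / (21/40) = 3/7

0.429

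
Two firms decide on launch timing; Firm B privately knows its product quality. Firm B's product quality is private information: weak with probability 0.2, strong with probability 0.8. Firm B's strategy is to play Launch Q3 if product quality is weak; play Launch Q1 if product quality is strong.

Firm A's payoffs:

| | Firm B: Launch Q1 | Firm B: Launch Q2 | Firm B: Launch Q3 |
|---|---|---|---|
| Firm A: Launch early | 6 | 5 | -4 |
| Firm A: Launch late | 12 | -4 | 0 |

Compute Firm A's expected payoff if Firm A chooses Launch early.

4

E[Launch early] = 0.2·(-4) + 0.8·6 = (-0.8) + 4.8 = 4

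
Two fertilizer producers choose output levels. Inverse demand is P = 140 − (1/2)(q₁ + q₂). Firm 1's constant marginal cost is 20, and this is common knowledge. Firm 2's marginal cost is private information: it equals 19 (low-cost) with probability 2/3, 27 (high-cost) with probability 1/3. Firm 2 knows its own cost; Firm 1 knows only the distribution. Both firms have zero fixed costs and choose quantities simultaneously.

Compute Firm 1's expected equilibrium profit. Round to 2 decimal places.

Firm 2 with cost c maximizes (140 − (1/2)(q₁+q₂) − c)·q₂, giving q₂(c) = (140 − c − (1/2)q₁).
E[c₂] = 2/3·19 + 1/3·27 = 21.6667
Firm 1's FOC against E[q₂] yields q₁ = (140 − 2·20 + E[c₂])/(3/2) = (140 − 40 + 21.6667)/(3/2) = 81.1111.
E[P] = 140 − (1/2)·(q₁ + E[q₂]) = 60.5556; Firm 1's expected profit = (E[P] − 20)·q₁ = (60.5556 − 20)·81.1111 = 3289.51.

3289.51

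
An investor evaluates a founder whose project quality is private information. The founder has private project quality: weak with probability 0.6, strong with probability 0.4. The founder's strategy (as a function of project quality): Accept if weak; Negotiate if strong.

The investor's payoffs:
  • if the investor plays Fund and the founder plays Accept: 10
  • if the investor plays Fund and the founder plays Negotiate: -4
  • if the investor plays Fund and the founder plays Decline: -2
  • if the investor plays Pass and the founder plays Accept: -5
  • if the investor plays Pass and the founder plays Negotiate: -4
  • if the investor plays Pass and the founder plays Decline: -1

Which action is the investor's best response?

Fund

Compute the investor's expected payoff for each action, taking the expectation over the founder's type.
E[Fund] = 0.6·(10) + 0.4·(-4) = 4.4
E[Pass] = 0.6·(-5) + 0.4·(-4) = -4.6
Best response: Fund (4.4 is the largest).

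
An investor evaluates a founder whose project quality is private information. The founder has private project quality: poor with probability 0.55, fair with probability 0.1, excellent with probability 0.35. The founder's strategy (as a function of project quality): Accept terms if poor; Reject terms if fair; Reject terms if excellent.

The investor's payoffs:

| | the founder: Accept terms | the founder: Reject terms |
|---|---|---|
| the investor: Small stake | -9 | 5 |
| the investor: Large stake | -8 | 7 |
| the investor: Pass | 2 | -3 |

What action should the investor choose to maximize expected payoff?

Pass

E[Small stake] = 0.55·(-9) + 0.1·(5) + 0.35·(5) = -2.7
E[Large stake] = 0.55·(-8) + 0.1·(7) + 0.35·(7) = -1.25
E[Pass] = 0.55·(2) + 0.1·(-3) + 0.35·(-3) = -0.25
Best response: Pass (-0.25 is the largest).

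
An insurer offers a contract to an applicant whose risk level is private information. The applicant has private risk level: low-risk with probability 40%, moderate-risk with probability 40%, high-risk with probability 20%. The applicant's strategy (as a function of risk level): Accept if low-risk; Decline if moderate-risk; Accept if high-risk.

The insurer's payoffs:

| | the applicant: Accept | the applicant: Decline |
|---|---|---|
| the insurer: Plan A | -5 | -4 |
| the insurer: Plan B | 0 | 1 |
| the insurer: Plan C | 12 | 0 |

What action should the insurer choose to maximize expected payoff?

E[Plan A] = 0.4·(-5) + 0.4·(-4) + 0.2·(-5) = -4.6
E[Plan B] = 0.4·(0) + 0.4·(1) + 0.2·(0) = 0.4
E[Plan C] = 0.4·(12) + 0.4·(0) + 0.2·(12) = 7.2
Best response: Plan C (7.2 is the largest).

Plan C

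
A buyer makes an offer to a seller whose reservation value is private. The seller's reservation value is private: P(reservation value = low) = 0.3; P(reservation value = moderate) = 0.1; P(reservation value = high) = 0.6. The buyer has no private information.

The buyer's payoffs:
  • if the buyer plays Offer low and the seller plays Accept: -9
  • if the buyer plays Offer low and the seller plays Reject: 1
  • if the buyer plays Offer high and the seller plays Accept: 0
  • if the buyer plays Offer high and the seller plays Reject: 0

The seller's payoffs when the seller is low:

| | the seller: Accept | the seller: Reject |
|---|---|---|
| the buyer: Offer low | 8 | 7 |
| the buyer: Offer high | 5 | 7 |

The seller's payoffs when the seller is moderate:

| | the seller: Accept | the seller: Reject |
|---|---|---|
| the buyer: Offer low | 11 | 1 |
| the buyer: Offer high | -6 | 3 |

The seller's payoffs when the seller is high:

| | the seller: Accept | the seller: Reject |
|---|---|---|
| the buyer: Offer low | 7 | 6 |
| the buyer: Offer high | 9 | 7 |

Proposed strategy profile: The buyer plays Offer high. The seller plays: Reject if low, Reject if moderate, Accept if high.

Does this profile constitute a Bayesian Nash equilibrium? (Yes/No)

The buyer plays Offer high: E[Offer high] = 0.3·(0) + 0.1·(0) + 0.6·(0) = 0; E[Offer low] = -5. Best-responding. ✓
The seller (reservation value low), facing Offer high: Accept gives 5, Reject gives 7. Proposed Reject is best. ✓
The seller (reservation value moderate), facing Offer high: Accept gives -6, Reject gives 3. Proposed Reject is best. ✓
The seller (reservation value high), facing Offer high: Accept gives 9, Reject gives 7. Proposed Accept is best. ✓

Yes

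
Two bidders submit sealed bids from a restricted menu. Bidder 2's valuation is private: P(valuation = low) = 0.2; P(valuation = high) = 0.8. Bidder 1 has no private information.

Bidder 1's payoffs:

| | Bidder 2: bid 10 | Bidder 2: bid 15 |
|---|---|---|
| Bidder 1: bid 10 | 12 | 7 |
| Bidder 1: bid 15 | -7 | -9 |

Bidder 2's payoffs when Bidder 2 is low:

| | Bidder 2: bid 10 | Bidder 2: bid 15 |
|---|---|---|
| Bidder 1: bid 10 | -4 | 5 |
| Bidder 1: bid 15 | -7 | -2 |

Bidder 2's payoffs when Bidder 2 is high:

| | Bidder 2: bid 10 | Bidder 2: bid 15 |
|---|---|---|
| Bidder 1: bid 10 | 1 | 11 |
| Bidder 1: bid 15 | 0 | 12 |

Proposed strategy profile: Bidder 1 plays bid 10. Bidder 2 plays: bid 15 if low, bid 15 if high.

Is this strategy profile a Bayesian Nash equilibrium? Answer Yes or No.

Yes

Bidder 1 plays bid 10: E[bid 10] = 0.2·(7) + 0.8·(7) = 7; E[bid 15] = -9. Best-responding. ✓
Bidder 2 (valuation low), facing bid 10: bid 10 gives -4, bid 15 gives 5. Proposed bid 15 is best. ✓
Bidder 2 (valuation high), facing bid 10: bid 10 gives 1, bid 15 gives 11. Proposed bid 15 is best. ✓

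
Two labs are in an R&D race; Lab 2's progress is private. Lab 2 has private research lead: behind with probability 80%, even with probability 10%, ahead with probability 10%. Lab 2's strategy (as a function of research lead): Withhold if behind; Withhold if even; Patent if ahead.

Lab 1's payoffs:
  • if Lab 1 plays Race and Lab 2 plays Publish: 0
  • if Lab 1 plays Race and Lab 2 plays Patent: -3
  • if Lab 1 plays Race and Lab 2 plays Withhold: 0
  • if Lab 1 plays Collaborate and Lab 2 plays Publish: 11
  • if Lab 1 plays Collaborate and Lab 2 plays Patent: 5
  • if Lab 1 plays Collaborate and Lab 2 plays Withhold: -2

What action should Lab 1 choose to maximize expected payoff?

Race

E[Race] = 0.8·(0) + 0.1·(0) + 0.1·(-3) = -0.3
E[Collaborate] = 0.8·(-2) + 0.1·(-2) + 0.1·(5) = -1.3
Best response: Race (-0.3 is the largest).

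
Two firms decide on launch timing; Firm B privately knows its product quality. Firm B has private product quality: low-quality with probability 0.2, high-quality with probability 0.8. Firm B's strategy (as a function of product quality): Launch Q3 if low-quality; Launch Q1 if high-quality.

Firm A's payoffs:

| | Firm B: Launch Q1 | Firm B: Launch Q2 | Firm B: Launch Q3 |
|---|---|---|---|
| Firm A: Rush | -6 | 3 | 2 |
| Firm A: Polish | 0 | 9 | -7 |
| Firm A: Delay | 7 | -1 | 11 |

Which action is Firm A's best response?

Compute Firm A's expected payoff for each action, taking the expectation over Firm B's type.
E[Rush] = 0.2·(2) + 0.8·(-6) = -4.4
E[Polish] = 0.2·(-7) + 0.8·(0) = -1.4
E[Delay] = 0.2·(11) + 0.8·(7) = 7.8
Best response: Delay (7.8 is the largest).

Delay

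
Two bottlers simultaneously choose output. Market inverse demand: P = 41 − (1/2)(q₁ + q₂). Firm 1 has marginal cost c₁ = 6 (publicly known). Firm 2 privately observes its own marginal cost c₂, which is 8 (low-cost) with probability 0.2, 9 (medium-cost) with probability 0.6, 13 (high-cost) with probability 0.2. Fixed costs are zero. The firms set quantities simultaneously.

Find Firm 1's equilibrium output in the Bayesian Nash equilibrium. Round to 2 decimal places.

Type-c best response for Firm 2: q₂(c) = (41 − c) − q₁/2.
Firm 1 maximizes expected profit; its first-order condition is 41 − q₁ − (1/2)E[q₂] − 6 = 0.
Substituting E[q₂] and solving: E[c₂] = 9.6, so q₁ = (41 − 2·6 + 9.6)/(3/2) = 25.7333.

25.73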